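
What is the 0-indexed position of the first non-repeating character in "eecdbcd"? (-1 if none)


Input: eecdbcd
Character frequencies:
  'b': 1
  'c': 2
  'd': 2
  'e': 2
Scanning left to right for freq == 1:
  Position 0 ('e'): freq=2, skip
  Position 1 ('e'): freq=2, skip
  Position 2 ('c'): freq=2, skip
  Position 3 ('d'): freq=2, skip
  Position 4 ('b'): unique! => answer = 4

4


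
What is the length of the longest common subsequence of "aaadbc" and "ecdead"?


LCS of "aaadbc" and "ecdead"
DP table:
           e    c    d    e    a    d
      0    0    0    0    0    0    0
  a   0    0    0    0    0    1    1
  a   0    0    0    0    0    1    1
  a   0    0    0    0    0    1    1
  d   0    0    0    1    1    1    2
  b   0    0    0    1    1    1    2
  c   0    0    1    1    1    1    2
LCS length = dp[6][6] = 2

2


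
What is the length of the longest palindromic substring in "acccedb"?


Input: "acccedb"
Checking substrings for palindromes:
  [1:4] "ccc" (len 3) => palindrome
  [1:3] "cc" (len 2) => palindrome
  [2:4] "cc" (len 2) => palindrome
Longest palindromic substring: "ccc" with length 3

3


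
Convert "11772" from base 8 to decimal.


Input: "11772" in base 8
Positional expansion:
  Digit '1' (value 1) x 8^4 = 4096
  Digit '1' (value 1) x 8^3 = 512
  Digit '7' (value 7) x 8^2 = 448
  Digit '7' (value 7) x 8^1 = 56
  Digit '2' (value 2) x 8^0 = 2
Sum = 5114

5114


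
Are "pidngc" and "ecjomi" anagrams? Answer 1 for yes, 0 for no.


Strings: "pidngc", "ecjomi"
Sorted first:  cdginp
Sorted second: ceijmo
Differ at position 1: 'd' vs 'e' => not anagrams

0


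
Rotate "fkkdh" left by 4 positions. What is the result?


Input: "fkkdh", rotate left by 4
First 4 characters: "fkkd"
Remaining characters: "h"
Concatenate remaining + first: "h" + "fkkd" = "hfkkd"

hfkkd


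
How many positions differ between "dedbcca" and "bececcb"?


Comparing "dedbcca" and "bececcb" position by position:
  Position 0: 'd' vs 'b' => DIFFER
  Position 1: 'e' vs 'e' => same
  Position 2: 'd' vs 'c' => DIFFER
  Position 3: 'b' vs 'e' => DIFFER
  Position 4: 'c' vs 'c' => same
  Position 5: 'c' vs 'c' => same
  Position 6: 'a' vs 'b' => DIFFER
Positions that differ: 4

4


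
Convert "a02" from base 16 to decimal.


Input: "a02" in base 16
Positional expansion:
  Digit 'a' (value 10) x 16^2 = 2560
  Digit '0' (value 0) x 16^1 = 0
  Digit '2' (value 2) x 16^0 = 2
Sum = 2562

2562


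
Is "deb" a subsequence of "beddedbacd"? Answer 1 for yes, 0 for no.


Check if "deb" is a subsequence of "beddedbacd"
Greedy scan:
  Position 0 ('b'): no match needed
  Position 1 ('e'): no match needed
  Position 2 ('d'): matches sub[0] = 'd'
  Position 3 ('d'): no match needed
  Position 4 ('e'): matches sub[1] = 'e'
  Position 5 ('d'): no match needed
  Position 6 ('b'): matches sub[2] = 'b'
  Position 7 ('a'): no match needed
  Position 8 ('c'): no match needed
  Position 9 ('d'): no match needed
All 3 characters matched => is a subsequence

1


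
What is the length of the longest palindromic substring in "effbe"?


Input: "effbe"
Checking substrings for palindromes:
  [1:3] "ff" (len 2) => palindrome
Longest palindromic substring: "ff" with length 2

2


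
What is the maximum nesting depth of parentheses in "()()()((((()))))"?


Input: "()()()((((()))))"
Tracking depth:
  Position 0 '(': depth becomes 1
  Position 1 ')': depth becomes 0
  Position 2 '(': depth becomes 1
  Position 3 ')': depth becomes 0
  Position 4 '(': depth becomes 1
  Position 5 ')': depth becomes 0
  Position 6 '(': depth becomes 1
  Position 7 '(': depth becomes 2
  Position 8 '(': depth becomes 3
  Position 9 '(': depth becomes 4
  Position 10 '(': depth becomes 5
  Position 11 ')': depth becomes 4
  Position 12 ')': depth becomes 3
  Position 13 ')': depth becomes 2
  Position 14 ')': depth becomes 1
  Position 15 ')': depth becomes 0
Maximum depth reached: 5

5


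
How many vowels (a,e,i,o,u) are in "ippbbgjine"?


Input: ippbbgjine
Checking each character:
  'i' at position 0: vowel (running total: 1)
  'p' at position 1: consonant
  'p' at position 2: consonant
  'b' at position 3: consonant
  'b' at position 4: consonant
  'g' at position 5: consonant
  'j' at position 6: consonant
  'i' at position 7: vowel (running total: 2)
  'n' at position 8: consonant
  'e' at position 9: vowel (running total: 3)
Total vowels: 3

3


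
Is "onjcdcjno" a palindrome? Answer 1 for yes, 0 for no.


Input: onjcdcjno
Reversed: onjcdcjno
  Compare pos 0 ('o') with pos 8 ('o'): match
  Compare pos 1 ('n') with pos 7 ('n'): match
  Compare pos 2 ('j') with pos 6 ('j'): match
  Compare pos 3 ('c') with pos 5 ('c'): match
Result: palindrome

1


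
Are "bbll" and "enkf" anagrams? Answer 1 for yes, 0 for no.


Strings: "bbll", "enkf"
Sorted first:  bbll
Sorted second: efkn
Differ at position 0: 'b' vs 'e' => not anagrams

0


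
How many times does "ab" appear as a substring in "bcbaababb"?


Searching for "ab" in "bcbaababb"
Scanning each position:
  Position 0: "bc" => no
  Position 1: "cb" => no
  Position 2: "ba" => no
  Position 3: "aa" => no
  Position 4: "ab" => MATCH
  Position 5: "ba" => no
  Position 6: "ab" => MATCH
  Position 7: "bb" => no
Total occurrences: 2

2


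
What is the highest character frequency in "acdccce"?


Input: acdccce
Character counts:
  'a': 1
  'c': 4
  'd': 1
  'e': 1
Maximum frequency: 4

4


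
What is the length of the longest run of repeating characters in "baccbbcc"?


Input: "baccbbcc"
Scanning for longest run:
  Position 1 ('a'): new char, reset run to 1
  Position 2 ('c'): new char, reset run to 1
  Position 3 ('c'): continues run of 'c', length=2
  Position 4 ('b'): new char, reset run to 1
  Position 5 ('b'): continues run of 'b', length=2
  Position 6 ('c'): new char, reset run to 1
  Position 7 ('c'): continues run of 'c', length=2
Longest run: 'c' with length 2

2


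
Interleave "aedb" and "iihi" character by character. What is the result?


Interleaving "aedb" and "iihi":
  Position 0: 'a' from first, 'i' from second => "ai"
  Position 1: 'e' from first, 'i' from second => "ei"
  Position 2: 'd' from first, 'h' from second => "dh"
  Position 3: 'b' from first, 'i' from second => "bi"
Result: aieidhbi

aieidhbi


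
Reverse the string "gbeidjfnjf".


Input: gbeidjfnjf
Reading characters right to left:
  Position 9: 'f'
  Position 8: 'j'
  Position 7: 'n'
  Position 6: 'f'
  Position 5: 'j'
  Position 4: 'd'
  Position 3: 'i'
  Position 2: 'e'
  Position 1: 'b'
  Position 0: 'g'
Reversed: fjnfjdiebg

fjnfjdiebg


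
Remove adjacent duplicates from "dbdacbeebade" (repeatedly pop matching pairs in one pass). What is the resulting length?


Input: dbdacbeebade
Stack-based adjacent duplicate removal:
  Read 'd': push. Stack: d
  Read 'b': push. Stack: db
  Read 'd': push. Stack: dbd
  Read 'a': push. Stack: dbda
  Read 'c': push. Stack: dbdac
  Read 'b': push. Stack: dbdacb
  Read 'e': push. Stack: dbdacbe
  Read 'e': matches stack top 'e' => pop. Stack: dbdacb
  Read 'b': matches stack top 'b' => pop. Stack: dbdac
  Read 'a': push. Stack: dbdaca
  Read 'd': push. Stack: dbdacad
  Read 'e': push. Stack: dbdacade
Final stack: "dbdacade" (length 8)

8


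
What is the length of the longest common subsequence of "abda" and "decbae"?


LCS of "abda" and "decbae"
DP table:
           d    e    c    b    a    e
      0    0    0    0    0    0    0
  a   0    0    0    0    0    1    1
  b   0    0    0    0    1    1    1
  d   0    1    1    1    1    1    1
  a   0    1    1    1    1    2    2
LCS length = dp[4][6] = 2

2


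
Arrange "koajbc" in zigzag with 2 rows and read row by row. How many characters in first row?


Zigzag "koajbc" into 2 rows:
Placing characters:
  'k' => row 0
  'o' => row 1
  'a' => row 0
  'j' => row 1
  'b' => row 0
  'c' => row 1
Rows:
  Row 0: "kab"
  Row 1: "ojc"
First row length: 3

3


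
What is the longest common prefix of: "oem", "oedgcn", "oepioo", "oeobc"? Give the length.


Words: oem, oedgcn, oepioo, oeobc
  Position 0: all 'o' => match
  Position 1: all 'e' => match
  Position 2: ('m', 'd', 'p', 'o') => mismatch, stop
LCP = "oe" (length 2)

2


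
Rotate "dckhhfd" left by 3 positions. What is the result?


Input: "dckhhfd", rotate left by 3
First 3 characters: "dck"
Remaining characters: "hhfd"
Concatenate remaining + first: "hhfd" + "dck" = "hhfddck"

hhfddck


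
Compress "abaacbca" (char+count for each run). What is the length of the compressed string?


Input: abaacbca
Runs:
  'a' x 1 => "a1"
  'b' x 1 => "b1"
  'a' x 2 => "a2"
  'c' x 1 => "c1"
  'b' x 1 => "b1"
  'c' x 1 => "c1"
  'a' x 1 => "a1"
Compressed: "a1b1a2c1b1c1a1"
Compressed length: 14

14


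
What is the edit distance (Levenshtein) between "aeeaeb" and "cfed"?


Computing edit distance: "aeeaeb" -> "cfed"
DP table:
           c    f    e    d
      0    1    2    3    4
  a   1    1    2    3    4
  e   2    2    2    2    3
  e   3    3    3    2    3
  a   4    4    4    3    3
  e   5    5    5    4    4
  b   6    6    6    5    5
Edit distance = dp[6][4] = 5

5


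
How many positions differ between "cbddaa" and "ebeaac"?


Comparing "cbddaa" and "ebeaac" position by position:
  Position 0: 'c' vs 'e' => DIFFER
  Position 1: 'b' vs 'b' => same
  Position 2: 'd' vs 'e' => DIFFER
  Position 3: 'd' vs 'a' => DIFFER
  Position 4: 'a' vs 'a' => same
  Position 5: 'a' vs 'c' => DIFFER
Positions that differ: 4

4


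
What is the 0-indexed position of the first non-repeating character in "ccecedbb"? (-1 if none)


Input: ccecedbb
Character frequencies:
  'b': 2
  'c': 3
  'd': 1
  'e': 2
Scanning left to right for freq == 1:
  Position 0 ('c'): freq=3, skip
  Position 1 ('c'): freq=3, skip
  Position 2 ('e'): freq=2, skip
  Position 3 ('c'): freq=3, skip
  Position 4 ('e'): freq=2, skip
  Position 5 ('d'): unique! => answer = 5

5


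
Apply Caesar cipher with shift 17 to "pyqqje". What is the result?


Caesar cipher: shift "pyqqje" by 17
  'p' (pos 15) + 17 = pos 6 = 'g'
  'y' (pos 24) + 17 = pos 15 = 'p'
  'q' (pos 16) + 17 = pos 7 = 'h'
  'q' (pos 16) + 17 = pos 7 = 'h'
  'j' (pos 9) + 17 = pos 0 = 'a'
  'e' (pos 4) + 17 = pos 21 = 'v'
Result: gphhav

gphhav


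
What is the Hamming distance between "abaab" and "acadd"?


Comparing "abaab" and "acadd" position by position:
  Position 0: 'a' vs 'a' => same
  Position 1: 'b' vs 'c' => differ
  Position 2: 'a' vs 'a' => same
  Position 3: 'a' vs 'd' => differ
  Position 4: 'b' vs 'd' => differ
Total differences (Hamming distance): 3

3


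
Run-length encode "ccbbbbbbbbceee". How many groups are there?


Input: ccbbbbbbbbceee
Scanning for consecutive runs:
  Group 1: 'c' x 2 (positions 0-1)
  Group 2: 'b' x 8 (positions 2-9)
  Group 3: 'c' x 1 (positions 10-10)
  Group 4: 'e' x 3 (positions 11-13)
Total groups: 4

4


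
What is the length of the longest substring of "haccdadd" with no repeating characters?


Input: "haccdadd"
Sliding window (track last position of each char):
  Position 0 ('h'): window [0,0] length 1 -- new best
  Position 1 ('a'): window [0,1] length 2 -- new best
  Position 2 ('c'): window [0,2] length 3 -- new best
  Position 3 ('c'): repeat (last at 2), move window start to 3
  Position 3 ('c'): window [3,3] length 1
  Position 4 ('d'): window [3,4] length 2
  Position 5 ('a'): window [3,5] length 3
  Position 6 ('d'): repeat (last at 4), move window start to 5
  Position 6 ('d'): window [5,6] length 2
  Position 7 ('d'): repeat (last at 6), move window start to 7
  Position 7 ('d'): window [7,7] length 1
Longest substring with no repeats: "hac" with length 3

3


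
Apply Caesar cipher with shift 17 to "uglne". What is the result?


Caesar cipher: shift "uglne" by 17
  'u' (pos 20) + 17 = pos 11 = 'l'
  'g' (pos 6) + 17 = pos 23 = 'x'
  'l' (pos 11) + 17 = pos 2 = 'c'
  'n' (pos 13) + 17 = pos 4 = 'e'
  'e' (pos 4) + 17 = pos 21 = 'v'
Result: lxcev

lxcev


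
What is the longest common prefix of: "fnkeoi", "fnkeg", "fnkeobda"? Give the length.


Words: fnkeoi, fnkeg, fnkeobda
  Position 0: all 'f' => match
  Position 1: all 'n' => match
  Position 2: all 'k' => match
  Position 3: all 'e' => match
  Position 4: ('o', 'g', 'o') => mismatch, stop
LCP = "fnke" (length 4)

4


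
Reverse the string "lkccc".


Input: lkccc
Reading characters right to left:
  Position 4: 'c'
  Position 3: 'c'
  Position 2: 'c'
  Position 1: 'k'
  Position 0: 'l'
Reversed: ccckl

ccckl


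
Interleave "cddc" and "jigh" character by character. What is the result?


Interleaving "cddc" and "jigh":
  Position 0: 'c' from first, 'j' from second => "cj"
  Position 1: 'd' from first, 'i' from second => "di"
  Position 2: 'd' from first, 'g' from second => "dg"
  Position 3: 'c' from first, 'h' from second => "ch"
Result: cjdidgch

cjdidgch


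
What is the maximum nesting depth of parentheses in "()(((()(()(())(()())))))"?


Input: "()(((()(()(())(()())))))"
Tracking depth:
  Position 0 '(': depth becomes 1
  Position 1 ')': depth becomes 0
  Position 2 '(': depth becomes 1
  Position 3 '(': depth becomes 2
  Position 4 '(': depth becomes 3
  Position 5 '(': depth becomes 4
  Position 6 ')': depth becomes 3
  Position 7 '(': depth becomes 4
  Position 8 '(': depth becomes 5
  Position 9 ')': depth becomes 4
  Position 10 '(': depth becomes 5
  Position 11 '(': depth becomes 6
  Position 12 ')': depth becomes 5
  Position 13 ')': depth becomes 4
  Position 14 '(': depth becomes 5
  Position 15 '(': depth becomes 6
  Position 16 ')': depth becomes 5
  Position 17 '(': depth becomes 6
  Position 18 ')': depth becomes 5
  Position 19 ')': depth becomes 4
  Position 20 ')': depth becomes 3
  Position 21 ')': depth becomes 2
  Position 22 ')': depth becomes 1
  Position 23 ')': depth becomes 0
Maximum depth reached: 6

6


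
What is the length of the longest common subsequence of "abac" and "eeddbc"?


LCS of "abac" and "eeddbc"
DP table:
           e    e    d    d    b    c
      0    0    0    0    0    0    0
  a   0    0    0    0    0    0    0
  b   0    0    0    0    0    1    1
  a   0    0    0    0    0    1    1
  c   0    0    0    0    0    1    2
LCS length = dp[4][6] = 2

2


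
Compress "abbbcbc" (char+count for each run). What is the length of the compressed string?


Input: abbbcbc
Runs:
  'a' x 1 => "a1"
  'b' x 3 => "b3"
  'c' x 1 => "c1"
  'b' x 1 => "b1"
  'c' x 1 => "c1"
Compressed: "a1b3c1b1c1"
Compressed length: 10

10


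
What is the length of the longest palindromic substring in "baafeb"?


Input: "baafeb"
Checking substrings for palindromes:
  [1:3] "aa" (len 2) => palindrome
Longest palindromic substring: "aa" with length 2

2


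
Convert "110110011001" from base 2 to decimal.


Input: "110110011001" in base 2
Positional expansion:
  Digit '1' (value 1) x 2^11 = 2048
  Digit '1' (value 1) x 2^10 = 1024
  Digit '0' (value 0) x 2^9 = 0
  Digit '1' (value 1) x 2^8 = 256
  Digit '1' (value 1) x 2^7 = 128
  Digit '0' (value 0) x 2^6 = 0
  Digit '0' (value 0) x 2^5 = 0
  Digit '1' (value 1) x 2^4 = 16
  Digit '1' (value 1) x 2^3 = 8
  Digit '0' (value 0) x 2^2 = 0
  Digit '0' (value 0) x 2^1 = 0
  Digit '1' (value 1) x 2^0 = 1
Sum = 3481

3481


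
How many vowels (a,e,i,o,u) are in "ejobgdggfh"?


Input: ejobgdggfh
Checking each character:
  'e' at position 0: vowel (running total: 1)
  'j' at position 1: consonant
  'o' at position 2: vowel (running total: 2)
  'b' at position 3: consonant
  'g' at position 4: consonant
  'd' at position 5: consonant
  'g' at position 6: consonant
  'g' at position 7: consonant
  'f' at position 8: consonant
  'h' at position 9: consonant
Total vowels: 2

2


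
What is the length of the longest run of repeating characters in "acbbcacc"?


Input: "acbbcacc"
Scanning for longest run:
  Position 1 ('c'): new char, reset run to 1
  Position 2 ('b'): new char, reset run to 1
  Position 3 ('b'): continues run of 'b', length=2
  Position 4 ('c'): new char, reset run to 1
  Position 5 ('a'): new char, reset run to 1
  Position 6 ('c'): new char, reset run to 1
  Position 7 ('c'): continues run of 'c', length=2
Longest run: 'b' with length 2

2


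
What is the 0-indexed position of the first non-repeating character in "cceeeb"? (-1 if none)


Input: cceeeb
Character frequencies:
  'b': 1
  'c': 2
  'e': 3
Scanning left to right for freq == 1:
  Position 0 ('c'): freq=2, skip
  Position 1 ('c'): freq=2, skip
  Position 2 ('e'): freq=3, skip
  Position 3 ('e'): freq=3, skip
  Position 4 ('e'): freq=3, skip
  Position 5 ('b'): unique! => answer = 5

5


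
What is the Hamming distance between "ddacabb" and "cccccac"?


Comparing "ddacabb" and "cccccac" position by position:
  Position 0: 'd' vs 'c' => differ
  Position 1: 'd' vs 'c' => differ
  Position 2: 'a' vs 'c' => differ
  Position 3: 'c' vs 'c' => same
  Position 4: 'a' vs 'c' => differ
  Position 5: 'b' vs 'a' => differ
  Position 6: 'b' vs 'c' => differ
Total differences (Hamming distance): 6

6


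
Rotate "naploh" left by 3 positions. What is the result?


Input: "naploh", rotate left by 3
First 3 characters: "nap"
Remaining characters: "loh"
Concatenate remaining + first: "loh" + "nap" = "lohnap"

lohnap


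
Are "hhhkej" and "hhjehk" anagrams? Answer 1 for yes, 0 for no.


Strings: "hhhkej", "hhjehk"
Sorted first:  ehhhjk
Sorted second: ehhhjk
Sorted forms match => anagrams

1


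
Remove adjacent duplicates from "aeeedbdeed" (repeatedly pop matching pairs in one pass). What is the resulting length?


Input: aeeedbdeed
Stack-based adjacent duplicate removal:
  Read 'a': push. Stack: a
  Read 'e': push. Stack: ae
  Read 'e': matches stack top 'e' => pop. Stack: a
  Read 'e': push. Stack: ae
  Read 'd': push. Stack: aed
  Read 'b': push. Stack: aedb
  Read 'd': push. Stack: aedbd
  Read 'e': push. Stack: aedbde
  Read 'e': matches stack top 'e' => pop. Stack: aedbd
  Read 'd': matches stack top 'd' => pop. Stack: aedb
Final stack: "aedb" (length 4)

4


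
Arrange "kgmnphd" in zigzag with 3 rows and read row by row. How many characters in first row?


Zigzag "kgmnphd" into 3 rows:
Placing characters:
  'k' => row 0
  'g' => row 1
  'm' => row 2
  'n' => row 1
  'p' => row 0
  'h' => row 1
  'd' => row 2
Rows:
  Row 0: "kp"
  Row 1: "gnh"
  Row 2: "md"
First row length: 2

2


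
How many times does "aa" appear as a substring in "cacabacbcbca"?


Searching for "aa" in "cacabacbcbca"
Scanning each position:
  Position 0: "ca" => no
  Position 1: "ac" => no
  Position 2: "ca" => no
  Position 3: "ab" => no
  Position 4: "ba" => no
  Position 5: "ac" => no
  Position 6: "cb" => no
  Position 7: "bc" => no
  Position 8: "cb" => no
  Position 9: "bc" => no
  Position 10: "ca" => no
Total occurrences: 0

0


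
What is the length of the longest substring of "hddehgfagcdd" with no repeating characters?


Input: "hddehgfagcdd"
Sliding window (track last position of each char):
  Position 0 ('h'): window [0,0] length 1 -- new best
  Position 1 ('d'): window [0,1] length 2 -- new best
  Position 2 ('d'): repeat (last at 1), move window start to 2
  Position 2 ('d'): window [2,2] length 1
  Position 3 ('e'): window [2,3] length 2
  Position 4 ('h'): window [2,4] length 3 -- new best
  Position 5 ('g'): window [2,5] length 4 -- new best
  Position 6 ('f'): window [2,6] length 5 -- new best
  Position 7 ('a'): window [2,7] length 6 -- new best
  Position 8 ('g'): repeat (last at 5), move window start to 6
  Position 8 ('g'): window [6,8] length 3
  Position 9 ('c'): window [6,9] length 4
  Position 10 ('d'): window [6,10] length 5
  Position 11 ('d'): repeat (last at 10), move window start to 11
  Position 11 ('d'): window [11,11] length 1
Longest substring with no repeats: "dehgfa" with length 6

6


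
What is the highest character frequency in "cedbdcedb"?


Input: cedbdcedb
Character counts:
  'b': 2
  'c': 2
  'd': 3
  'e': 2
Maximum frequency: 3

3


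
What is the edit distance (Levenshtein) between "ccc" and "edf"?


Computing edit distance: "ccc" -> "edf"
DP table:
           e    d    f
      0    1    2    3
  c   1    1    2    3
  c   2    2    2    3
  c   3    3    3    3
Edit distance = dp[3][3] = 3

3


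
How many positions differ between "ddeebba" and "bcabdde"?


Comparing "ddeebba" and "bcabdde" position by position:
  Position 0: 'd' vs 'b' => DIFFER
  Position 1: 'd' vs 'c' => DIFFER
  Position 2: 'e' vs 'a' => DIFFER
  Position 3: 'e' vs 'b' => DIFFER
  Position 4: 'b' vs 'd' => DIFFER
  Position 5: 'b' vs 'd' => DIFFER
  Position 6: 'a' vs 'e' => DIFFER
Positions that differ: 7

7


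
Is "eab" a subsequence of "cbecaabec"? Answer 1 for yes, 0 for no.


Check if "eab" is a subsequence of "cbecaabec"
Greedy scan:
  Position 0 ('c'): no match needed
  Position 1 ('b'): no match needed
  Position 2 ('e'): matches sub[0] = 'e'
  Position 3 ('c'): no match needed
  Position 4 ('a'): matches sub[1] = 'a'
  Position 5 ('a'): no match needed
  Position 6 ('b'): matches sub[2] = 'b'
  Position 7 ('e'): no match needed
  Position 8 ('c'): no match needed
All 3 characters matched => is a subsequence

1


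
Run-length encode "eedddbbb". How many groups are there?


Input: eedddbbb
Scanning for consecutive runs:
  Group 1: 'e' x 2 (positions 0-1)
  Group 2: 'd' x 3 (positions 2-4)
  Group 3: 'b' x 3 (positions 5-7)
Total groups: 3

3


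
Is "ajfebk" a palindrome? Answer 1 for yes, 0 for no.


Input: ajfebk
Reversed: kbefja
  Compare pos 0 ('a') with pos 5 ('k'): MISMATCH
  Compare pos 1 ('j') with pos 4 ('b'): MISMATCH
  Compare pos 2 ('f') with pos 3 ('e'): MISMATCH
Result: not a palindrome

0


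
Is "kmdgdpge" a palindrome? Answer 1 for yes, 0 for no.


Input: kmdgdpge
Reversed: egpdgdmk
  Compare pos 0 ('k') with pos 7 ('e'): MISMATCH
  Compare pos 1 ('m') with pos 6 ('g'): MISMATCH
  Compare pos 2 ('d') with pos 5 ('p'): MISMATCH
  Compare pos 3 ('g') with pos 4 ('d'): MISMATCH
Result: not a palindrome

0


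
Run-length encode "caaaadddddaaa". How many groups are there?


Input: caaaadddddaaa
Scanning for consecutive runs:
  Group 1: 'c' x 1 (positions 0-0)
  Group 2: 'a' x 4 (positions 1-4)
  Group 3: 'd' x 5 (positions 5-9)
  Group 4: 'a' x 3 (positions 10-12)
Total groups: 4

4


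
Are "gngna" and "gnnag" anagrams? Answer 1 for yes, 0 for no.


Strings: "gngna", "gnnag"
Sorted first:  aggnn
Sorted second: aggnn
Sorted forms match => anagrams

1


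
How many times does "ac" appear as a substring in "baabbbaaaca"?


Searching for "ac" in "baabbbaaaca"
Scanning each position:
  Position 0: "ba" => no
  Position 1: "aa" => no
  Position 2: "ab" => no
  Position 3: "bb" => no
  Position 4: "bb" => no
  Position 5: "ba" => no
  Position 6: "aa" => no
  Position 7: "aa" => no
  Position 8: "ac" => MATCH
  Position 9: "ca" => no
Total occurrences: 1

1


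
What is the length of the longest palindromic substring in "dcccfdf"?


Input: "dcccfdf"
Checking substrings for palindromes:
  [1:4] "ccc" (len 3) => palindrome
  [4:7] "fdf" (len 3) => palindrome
  [1:3] "cc" (len 2) => palindrome
  [2:4] "cc" (len 2) => palindrome
Longest palindromic substring: "ccc" with length 3

3


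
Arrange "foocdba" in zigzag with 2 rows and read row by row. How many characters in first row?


Zigzag "foocdba" into 2 rows:
Placing characters:
  'f' => row 0
  'o' => row 1
  'o' => row 0
  'c' => row 1
  'd' => row 0
  'b' => row 1
  'a' => row 0
Rows:
  Row 0: "foda"
  Row 1: "ocb"
First row length: 4

4


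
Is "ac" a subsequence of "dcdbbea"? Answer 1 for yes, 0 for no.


Check if "ac" is a subsequence of "dcdbbea"
Greedy scan:
  Position 0 ('d'): no match needed
  Position 1 ('c'): no match needed
  Position 2 ('d'): no match needed
  Position 3 ('b'): no match needed
  Position 4 ('b'): no match needed
  Position 5 ('e'): no match needed
  Position 6 ('a'): matches sub[0] = 'a'
Only matched 1/2 characters => not a subsequence

0


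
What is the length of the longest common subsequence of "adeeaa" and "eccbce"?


LCS of "adeeaa" and "eccbce"
DP table:
           e    c    c    b    c    e
      0    0    0    0    0    0    0
  a   0    0    0    0    0    0    0
  d   0    0    0    0    0    0    0
  e   0    1    1    1    1    1    1
  e   0    1    1    1    1    1    2
  a   0    1    1    1    1    1    2
  a   0    1    1    1    1    1    2
LCS length = dp[6][6] = 2

2


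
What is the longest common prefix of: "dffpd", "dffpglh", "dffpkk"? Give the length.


Words: dffpd, dffpglh, dffpkk
  Position 0: all 'd' => match
  Position 1: all 'f' => match
  Position 2: all 'f' => match
  Position 3: all 'p' => match
  Position 4: ('d', 'g', 'k') => mismatch, stop
LCP = "dffp" (length 4)

4


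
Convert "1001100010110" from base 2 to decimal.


Input: "1001100010110" in base 2
Positional expansion:
  Digit '1' (value 1) x 2^12 = 4096
  Digit '0' (value 0) x 2^11 = 0
  Digit '0' (value 0) x 2^10 = 0
  Digit '1' (value 1) x 2^9 = 512
  Digit '1' (value 1) x 2^8 = 256
  Digit '0' (value 0) x 2^7 = 0
  Digit '0' (value 0) x 2^6 = 0
  Digit '0' (value 0) x 2^5 = 0
  Digit '1' (value 1) x 2^4 = 16
  Digit '0' (value 0) x 2^3 = 0
  Digit '1' (value 1) x 2^2 = 4
  Digit '1' (value 1) x 2^1 = 2
  Digit '0' (value 0) x 2^0 = 0
Sum = 4886

4886


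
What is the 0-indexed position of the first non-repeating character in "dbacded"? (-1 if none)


Input: dbacded
Character frequencies:
  'a': 1
  'b': 1
  'c': 1
  'd': 3
  'e': 1
Scanning left to right for freq == 1:
  Position 0 ('d'): freq=3, skip
  Position 1 ('b'): unique! => answer = 1

1


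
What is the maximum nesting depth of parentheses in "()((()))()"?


Input: "()((()))()"
Tracking depth:
  Position 0 '(': depth becomes 1
  Position 1 ')': depth becomes 0
  Position 2 '(': depth becomes 1
  Position 3 '(': depth becomes 2
  Position 4 '(': depth becomes 3
  Position 5 ')': depth becomes 2
  Position 6 ')': depth becomes 1
  Position 7 ')': depth becomes 0
  Position 8 '(': depth becomes 1
  Position 9 ')': depth becomes 0
Maximum depth reached: 3

3


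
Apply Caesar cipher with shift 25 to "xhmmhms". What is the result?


Caesar cipher: shift "xhmmhms" by 25
  'x' (pos 23) + 25 = pos 22 = 'w'
  'h' (pos 7) + 25 = pos 6 = 'g'
  'm' (pos 12) + 25 = pos 11 = 'l'
  'm' (pos 12) + 25 = pos 11 = 'l'
  'h' (pos 7) + 25 = pos 6 = 'g'
  'm' (pos 12) + 25 = pos 11 = 'l'
  's' (pos 18) + 25 = pos 17 = 'r'
Result: wgllglr

wgllglr


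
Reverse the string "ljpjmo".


Input: ljpjmo
Reading characters right to left:
  Position 5: 'o'
  Position 4: 'm'
  Position 3: 'j'
  Position 2: 'p'
  Position 1: 'j'
  Position 0: 'l'
Reversed: omjpjl

omjpjl


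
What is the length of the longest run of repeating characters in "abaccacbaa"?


Input: "abaccacbaa"
Scanning for longest run:
  Position 1 ('b'): new char, reset run to 1
  Position 2 ('a'): new char, reset run to 1
  Position 3 ('c'): new char, reset run to 1
  Position 4 ('c'): continues run of 'c', length=2
  Position 5 ('a'): new char, reset run to 1
  Position 6 ('c'): new char, reset run to 1
  Position 7 ('b'): new char, reset run to 1
  Position 8 ('a'): new char, reset run to 1
  Position 9 ('a'): continues run of 'a', length=2
Longest run: 'c' with length 2

2


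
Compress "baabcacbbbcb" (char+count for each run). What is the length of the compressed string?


Input: baabcacbbbcb
Runs:
  'b' x 1 => "b1"
  'a' x 2 => "a2"
  'b' x 1 => "b1"
  'c' x 1 => "c1"
  'a' x 1 => "a1"
  'c' x 1 => "c1"
  'b' x 3 => "b3"
  'c' x 1 => "c1"
  'b' x 1 => "b1"
Compressed: "b1a2b1c1a1c1b3c1b1"
Compressed length: 18

18


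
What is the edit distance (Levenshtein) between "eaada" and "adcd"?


Computing edit distance: "eaada" -> "adcd"
DP table:
           a    d    c    d
      0    1    2    3    4
  e   1    1    2    3    4
  a   2    1    2    3    4
  a   3    2    2    3    4
  d   4    3    2    3    3
  a   5    4    3    3    4
Edit distance = dp[5][4] = 4

4


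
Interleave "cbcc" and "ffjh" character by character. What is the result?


Interleaving "cbcc" and "ffjh":
  Position 0: 'c' from first, 'f' from second => "cf"
  Position 1: 'b' from first, 'f' from second => "bf"
  Position 2: 'c' from first, 'j' from second => "cj"
  Position 3: 'c' from first, 'h' from second => "ch"
Result: cfbfcjch

cfbfcjch


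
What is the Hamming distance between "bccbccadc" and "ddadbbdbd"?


Comparing "bccbccadc" and "ddadbbdbd" position by position:
  Position 0: 'b' vs 'd' => differ
  Position 1: 'c' vs 'd' => differ
  Position 2: 'c' vs 'a' => differ
  Position 3: 'b' vs 'd' => differ
  Position 4: 'c' vs 'b' => differ
  Position 5: 'c' vs 'b' => differ
  Position 6: 'a' vs 'd' => differ
  Position 7: 'd' vs 'b' => differ
  Position 8: 'c' vs 'd' => differ
Total differences (Hamming distance): 9

9


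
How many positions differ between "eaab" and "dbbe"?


Comparing "eaab" and "dbbe" position by position:
  Position 0: 'e' vs 'd' => DIFFER
  Position 1: 'a' vs 'b' => DIFFER
  Position 2: 'a' vs 'b' => DIFFER
  Position 3: 'b' vs 'e' => DIFFER
Positions that differ: 4

4


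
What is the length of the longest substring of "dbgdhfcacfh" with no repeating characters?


Input: "dbgdhfcacfh"
Sliding window (track last position of each char):
  Position 0 ('d'): window [0,0] length 1 -- new best
  Position 1 ('b'): window [0,1] length 2 -- new best
  Position 2 ('g'): window [0,2] length 3 -- new best
  Position 3 ('d'): repeat (last at 0), move window start to 1
  Position 3 ('d'): window [1,3] length 3
  Position 4 ('h'): window [1,4] length 4 -- new best
  Position 5 ('f'): window [1,5] length 5 -- new best
  Position 6 ('c'): window [1,6] length 6 -- new best
  Position 7 ('a'): window [1,7] length 7 -- new best
  Position 8 ('c'): repeat (last at 6), move window start to 7
  Position 8 ('c'): window [7,8] length 2
  Position 9 ('f'): window [7,9] length 3
  Position 10 ('h'): window [7,10] length 4
Longest substring with no repeats: "bgdhfca" with length 7

7


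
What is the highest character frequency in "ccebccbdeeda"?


Input: ccebccbdeeda
Character counts:
  'a': 1
  'b': 2
  'c': 4
  'd': 2
  'e': 3
Maximum frequency: 4

4


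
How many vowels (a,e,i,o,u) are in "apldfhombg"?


Input: apldfhombg
Checking each character:
  'a' at position 0: vowel (running total: 1)
  'p' at position 1: consonant
  'l' at position 2: consonant
  'd' at position 3: consonant
  'f' at position 4: consonant
  'h' at position 5: consonant
  'o' at position 6: vowel (running total: 2)
  'm' at position 7: consonant
  'b' at position 8: consonant
  'g' at position 9: consonant
Total vowels: 2

2


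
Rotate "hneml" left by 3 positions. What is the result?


Input: "hneml", rotate left by 3
First 3 characters: "hne"
Remaining characters: "ml"
Concatenate remaining + first: "ml" + "hne" = "mlhne"

mlhne


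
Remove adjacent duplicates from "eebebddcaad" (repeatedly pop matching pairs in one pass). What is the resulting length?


Input: eebebddcaad
Stack-based adjacent duplicate removal:
  Read 'e': push. Stack: e
  Read 'e': matches stack top 'e' => pop. Stack: (empty)
  Read 'b': push. Stack: b
  Read 'e': push. Stack: be
  Read 'b': push. Stack: beb
  Read 'd': push. Stack: bebd
  Read 'd': matches stack top 'd' => pop. Stack: beb
  Read 'c': push. Stack: bebc
  Read 'a': push. Stack: bebca
  Read 'a': matches stack top 'a' => pop. Stack: bebc
  Read 'd': push. Stack: bebcd
Final stack: "bebcd" (length 5)

5


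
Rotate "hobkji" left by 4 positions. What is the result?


Input: "hobkji", rotate left by 4
First 4 characters: "hobk"
Remaining characters: "ji"
Concatenate remaining + first: "ji" + "hobk" = "jihobk"

jihobk


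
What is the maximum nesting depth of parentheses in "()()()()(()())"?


Input: "()()()()(()())"
Tracking depth:
  Position 0 '(': depth becomes 1
  Position 1 ')': depth becomes 0
  Position 2 '(': depth becomes 1
  Position 3 ')': depth becomes 0
  Position 4 '(': depth becomes 1
  Position 5 ')': depth becomes 0
  Position 6 '(': depth becomes 1
  Position 7 ')': depth becomes 0
  Position 8 '(': depth becomes 1
  Position 9 '(': depth becomes 2
  Position 10 ')': depth becomes 1
  Position 11 '(': depth becomes 2
  Position 12 ')': depth becomes 1
  Position 13 ')': depth becomes 0
Maximum depth reached: 2

2


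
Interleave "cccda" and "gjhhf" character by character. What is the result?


Interleaving "cccda" and "gjhhf":
  Position 0: 'c' from first, 'g' from second => "cg"
  Position 1: 'c' from first, 'j' from second => "cj"
  Position 2: 'c' from first, 'h' from second => "ch"
  Position 3: 'd' from first, 'h' from second => "dh"
  Position 4: 'a' from first, 'f' from second => "af"
Result: cgcjchdhaf

cgcjchdhaf


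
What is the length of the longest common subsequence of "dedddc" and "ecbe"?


LCS of "dedddc" and "ecbe"
DP table:
           e    c    b    e
      0    0    0    0    0
  d   0    0    0    0    0
  e   0    1    1    1    1
  d   0    1    1    1    1
  d   0    1    1    1    1
  d   0    1    1    1    1
  c   0    1    2    2    2
LCS length = dp[6][4] = 2

2


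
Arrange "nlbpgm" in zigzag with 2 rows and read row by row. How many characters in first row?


Zigzag "nlbpgm" into 2 rows:
Placing characters:
  'n' => row 0
  'l' => row 1
  'b' => row 0
  'p' => row 1
  'g' => row 0
  'm' => row 1
Rows:
  Row 0: "nbg"
  Row 1: "lpm"
First row length: 3

3


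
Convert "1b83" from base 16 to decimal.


Input: "1b83" in base 16
Positional expansion:
  Digit '1' (value 1) x 16^3 = 4096
  Digit 'b' (value 11) x 16^2 = 2816
  Digit '8' (value 8) x 16^1 = 128
  Digit '3' (value 3) x 16^0 = 3
Sum = 7043

7043


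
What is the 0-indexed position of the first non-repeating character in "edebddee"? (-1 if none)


Input: edebddee
Character frequencies:
  'b': 1
  'd': 3
  'e': 4
Scanning left to right for freq == 1:
  Position 0 ('e'): freq=4, skip
  Position 1 ('d'): freq=3, skip
  Position 2 ('e'): freq=4, skip
  Position 3 ('b'): unique! => answer = 3

3


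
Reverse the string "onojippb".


Input: onojippb
Reading characters right to left:
  Position 7: 'b'
  Position 6: 'p'
  Position 5: 'p'
  Position 4: 'i'
  Position 3: 'j'
  Position 2: 'o'
  Position 1: 'n'
  Position 0: 'o'
Reversed: bppijono

bppijono


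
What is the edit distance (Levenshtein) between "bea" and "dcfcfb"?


Computing edit distance: "bea" -> "dcfcfb"
DP table:
           d    c    f    c    f    b
      0    1    2    3    4    5    6
  b   1    1    2    3    4    5    5
  e   2    2    2    3    4    5    6
  a   3    3    3    3    4    5    6
Edit distance = dp[3][6] = 6

6


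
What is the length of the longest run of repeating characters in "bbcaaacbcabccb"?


Input: "bbcaaacbcabccb"
Scanning for longest run:
  Position 1 ('b'): continues run of 'b', length=2
  Position 2 ('c'): new char, reset run to 1
  Position 3 ('a'): new char, reset run to 1
  Position 4 ('a'): continues run of 'a', length=2
  Position 5 ('a'): continues run of 'a', length=3
  Position 6 ('c'): new char, reset run to 1
  Position 7 ('b'): new char, reset run to 1
  Position 8 ('c'): new char, reset run to 1
  Position 9 ('a'): new char, reset run to 1
  Position 10 ('b'): new char, reset run to 1
  Position 11 ('c'): new char, reset run to 1
  Position 12 ('c'): continues run of 'c', length=2
  Position 13 ('b'): new char, reset run to 1
Longest run: 'a' with length 3

3


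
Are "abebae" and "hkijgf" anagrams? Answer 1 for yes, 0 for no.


Strings: "abebae", "hkijgf"
Sorted first:  aabbee
Sorted second: fghijk
Differ at position 0: 'a' vs 'f' => not anagrams

0


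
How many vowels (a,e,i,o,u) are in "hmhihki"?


Input: hmhihki
Checking each character:
  'h' at position 0: consonant
  'm' at position 1: consonant
  'h' at position 2: consonant
  'i' at position 3: vowel (running total: 1)
  'h' at position 4: consonant
  'k' at position 5: consonant
  'i' at position 6: vowel (running total: 2)
Total vowels: 2

2


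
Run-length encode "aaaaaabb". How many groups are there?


Input: aaaaaabb
Scanning for consecutive runs:
  Group 1: 'a' x 6 (positions 0-5)
  Group 2: 'b' x 2 (positions 6-7)
Total groups: 2

2


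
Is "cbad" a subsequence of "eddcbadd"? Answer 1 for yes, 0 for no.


Check if "cbad" is a subsequence of "eddcbadd"
Greedy scan:
  Position 0 ('e'): no match needed
  Position 1 ('d'): no match needed
  Position 2 ('d'): no match needed
  Position 3 ('c'): matches sub[0] = 'c'
  Position 4 ('b'): matches sub[1] = 'b'
  Position 5 ('a'): matches sub[2] = 'a'
  Position 6 ('d'): matches sub[3] = 'd'
  Position 7 ('d'): no match needed
All 4 characters matched => is a subsequence

1


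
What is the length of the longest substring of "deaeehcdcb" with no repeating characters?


Input: "deaeehcdcb"
Sliding window (track last position of each char):
  Position 0 ('d'): window [0,0] length 1 -- new best
  Position 1 ('e'): window [0,1] length 2 -- new best
  Position 2 ('a'): window [0,2] length 3 -- new best
  Position 3 ('e'): repeat (last at 1), move window start to 2
  Position 3 ('e'): window [2,3] length 2
  Position 4 ('e'): repeat (last at 3), move window start to 4
  Position 4 ('e'): window [4,4] length 1
  Position 5 ('h'): window [4,5] length 2
  Position 6 ('c'): window [4,6] length 3
  Position 7 ('d'): window [4,7] length 4 -- new best
  Position 8 ('c'): repeat (last at 6), move window start to 7
  Position 8 ('c'): window [7,8] length 2
  Position 9 ('b'): window [7,9] length 3
Longest substring with no repeats: "ehcd" with length 4

4


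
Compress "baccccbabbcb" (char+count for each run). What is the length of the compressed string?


Input: baccccbabbcb
Runs:
  'b' x 1 => "b1"
  'a' x 1 => "a1"
  'c' x 4 => "c4"
  'b' x 1 => "b1"
  'a' x 1 => "a1"
  'b' x 2 => "b2"
  'c' x 1 => "c1"
  'b' x 1 => "b1"
Compressed: "b1a1c4b1a1b2c1b1"
Compressed length: 16

16


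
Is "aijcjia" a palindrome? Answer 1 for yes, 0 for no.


Input: aijcjia
Reversed: aijcjia
  Compare pos 0 ('a') with pos 6 ('a'): match
  Compare pos 1 ('i') with pos 5 ('i'): match
  Compare pos 2 ('j') with pos 4 ('j'): match
Result: palindrome

1


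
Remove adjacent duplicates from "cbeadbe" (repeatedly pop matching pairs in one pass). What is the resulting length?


Input: cbeadbe
Stack-based adjacent duplicate removal:
  Read 'c': push. Stack: c
  Read 'b': push. Stack: cb
  Read 'e': push. Stack: cbe
  Read 'a': push. Stack: cbea
  Read 'd': push. Stack: cbead
  Read 'b': push. Stack: cbeadb
  Read 'e': push. Stack: cbeadbe
Final stack: "cbeadbe" (length 7)

7


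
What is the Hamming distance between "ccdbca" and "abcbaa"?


Comparing "ccdbca" and "abcbaa" position by position:
  Position 0: 'c' vs 'a' => differ
  Position 1: 'c' vs 'b' => differ
  Position 2: 'd' vs 'c' => differ
  Position 3: 'b' vs 'b' => same
  Position 4: 'c' vs 'a' => differ
  Position 5: 'a' vs 'a' => same
Total differences (Hamming distance): 4

4


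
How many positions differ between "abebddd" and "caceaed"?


Comparing "abebddd" and "caceaed" position by position:
  Position 0: 'a' vs 'c' => DIFFER
  Position 1: 'b' vs 'a' => DIFFER
  Position 2: 'e' vs 'c' => DIFFER
  Position 3: 'b' vs 'e' => DIFFER
  Position 4: 'd' vs 'a' => DIFFER
  Position 5: 'd' vs 'e' => DIFFER
  Position 6: 'd' vs 'd' => same
Positions that differ: 6

6


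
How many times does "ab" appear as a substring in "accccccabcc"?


Searching for "ab" in "accccccabcc"
Scanning each position:
  Position 0: "ac" => no
  Position 1: "cc" => no
  Position 2: "cc" => no
  Position 3: "cc" => no
  Position 4: "cc" => no
  Position 5: "cc" => no
  Position 6: "ca" => no
  Position 7: "ab" => MATCH
  Position 8: "bc" => no
  Position 9: "cc" => no
Total occurrences: 1

1


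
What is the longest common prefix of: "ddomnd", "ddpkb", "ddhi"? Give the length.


Words: ddomnd, ddpkb, ddhi
  Position 0: all 'd' => match
  Position 1: all 'd' => match
  Position 2: ('o', 'p', 'h') => mismatch, stop
LCP = "dd" (length 2)

2
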